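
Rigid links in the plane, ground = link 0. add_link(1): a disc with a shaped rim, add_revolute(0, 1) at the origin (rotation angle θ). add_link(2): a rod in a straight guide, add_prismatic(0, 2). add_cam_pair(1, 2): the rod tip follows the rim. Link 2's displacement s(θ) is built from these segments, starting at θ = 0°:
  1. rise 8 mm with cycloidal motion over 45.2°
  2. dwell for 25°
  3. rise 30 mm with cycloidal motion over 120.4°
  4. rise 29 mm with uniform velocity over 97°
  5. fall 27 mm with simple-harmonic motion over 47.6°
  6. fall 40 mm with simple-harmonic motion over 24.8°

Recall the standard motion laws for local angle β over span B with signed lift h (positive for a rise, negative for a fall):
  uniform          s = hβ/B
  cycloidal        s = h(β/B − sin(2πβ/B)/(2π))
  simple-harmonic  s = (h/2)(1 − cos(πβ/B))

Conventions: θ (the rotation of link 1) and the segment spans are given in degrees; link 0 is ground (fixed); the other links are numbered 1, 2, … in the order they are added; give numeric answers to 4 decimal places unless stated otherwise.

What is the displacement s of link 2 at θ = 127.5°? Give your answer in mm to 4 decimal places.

segment 1 (0° to 45.2°, cycloidal, h = 8) is passed completely: s = 0.0000 + (8) = 8.0000
segment 2 (45.2° to 70.2°, dwell): s unchanged at 8.0000
θ = 127.5° falls in segment 3 (70.2° to 190.6°, cycloidal, h = 30): β = 127.5 − 70.2 = 57.3°, B = 120.4°; Δs = 30·(0.4759 − sin(2π·0.4759)/(2π)) = 13.5576; s = 8.0000 + 13.5576 = 21.5576

21.5576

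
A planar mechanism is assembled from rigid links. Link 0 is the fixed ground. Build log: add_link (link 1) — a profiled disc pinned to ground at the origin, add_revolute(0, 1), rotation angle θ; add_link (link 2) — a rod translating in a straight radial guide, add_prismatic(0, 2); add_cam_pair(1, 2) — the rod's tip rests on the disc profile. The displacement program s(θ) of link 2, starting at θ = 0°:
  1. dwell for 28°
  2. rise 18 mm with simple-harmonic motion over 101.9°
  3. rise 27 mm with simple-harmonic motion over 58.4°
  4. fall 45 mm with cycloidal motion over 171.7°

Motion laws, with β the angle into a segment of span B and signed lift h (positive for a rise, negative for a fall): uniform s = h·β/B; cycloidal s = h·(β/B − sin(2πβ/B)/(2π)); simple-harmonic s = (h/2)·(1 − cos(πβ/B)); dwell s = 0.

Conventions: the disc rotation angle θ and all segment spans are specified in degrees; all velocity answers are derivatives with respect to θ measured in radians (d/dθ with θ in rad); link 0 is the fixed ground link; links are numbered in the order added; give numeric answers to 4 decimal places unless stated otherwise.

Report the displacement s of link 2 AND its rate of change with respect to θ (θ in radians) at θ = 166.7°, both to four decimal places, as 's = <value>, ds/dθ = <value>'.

seg 1 [0°–28°] dwell: s stays 0.0000
seg 2 [28°–129.9°] simple-harmonic, h=18: full span → s += 18 → s = 18.0000
seg 3 [129.9°–188.3°] simple-harmonic, h=27: θ=166.7° here. β=36.8, B=58.4. 27/2·(1 − cos(π·0.6301)) = 18.8668 → s = 36.8668
velocity in seg [129.9°–188.3°] (simple-harmonic), θ in radians: β = 36.8° = 0.6423 rad, B = 58.4° = 1.0193 rad; ds/dθ = (πh/(2B)) sin(πβ/B) = (π·27/(2·1.0193)) sin(π·0.6301) = 38.180278 mm/rad

s = 36.8668, ds/dθ = 38.1803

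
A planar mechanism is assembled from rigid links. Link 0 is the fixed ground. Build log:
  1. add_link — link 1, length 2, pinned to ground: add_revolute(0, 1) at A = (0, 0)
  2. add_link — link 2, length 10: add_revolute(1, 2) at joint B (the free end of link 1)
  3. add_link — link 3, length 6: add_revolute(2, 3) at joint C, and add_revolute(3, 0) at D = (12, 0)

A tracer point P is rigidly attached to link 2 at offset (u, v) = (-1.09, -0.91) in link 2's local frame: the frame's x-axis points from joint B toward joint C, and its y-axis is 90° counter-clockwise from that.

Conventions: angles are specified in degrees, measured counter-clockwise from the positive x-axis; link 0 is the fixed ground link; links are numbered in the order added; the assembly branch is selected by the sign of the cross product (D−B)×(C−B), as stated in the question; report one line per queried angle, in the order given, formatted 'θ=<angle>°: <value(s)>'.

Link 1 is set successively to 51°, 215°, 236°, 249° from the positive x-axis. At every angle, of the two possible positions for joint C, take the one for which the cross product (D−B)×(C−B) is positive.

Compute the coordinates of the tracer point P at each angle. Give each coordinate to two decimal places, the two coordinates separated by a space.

A=(0,0), D=(12.00,0)
θ=51°: B = A + 2.00·(cos51°, sin51°) = (1.2586, 1.5543)
θ=51°: |BD| = 10.8532
θ=51°: circle(B,10.00) ∩ circle(D,6.00): a=8.3750, h=5.4643
θ=51°:   candidates: C₊=(10.3299,5.7629) cross=59.305; C₋=(8.7648,-5.0531) cross=-59.305
θ=51°:   branch + wants cross > 0 → take C=(10.3299,5.7629) (cross=59.305)
θ=51°: ex = (C−B)/|BC| = (0.9071,0.4209); ey = (-0.4209,0.9071)
θ=51°: P = B + -1.09·ex + -0.91·ey = (0.6529,0.2701)
θ=215°: B = A + 2.00·(cos215°, sin215°) = (-1.6383, -1.1472)
θ=215°: |BD| = 13.6865
θ=215°: circle(B,10.00) ∩ circle(D,6.00): a=9.1813, h=3.9628
θ=215°:   candidates: C₊=(7.1786,3.5712) cross=54.236; C₋=(7.8428,-4.3264) cross=-54.236
θ=215°:   branch + wants cross > 0 → take C=(7.1786,3.5712) (cross=54.236)
θ=215°: ex = (C−B)/|BC| = (0.8817,0.4718); ey = (-0.4718,0.8817)
θ=215°: P = B + -1.09·ex + -0.91·ey = (-2.1700,-2.4638)
θ=236°: B = A + 2.00·(cos236°, sin236°) = (-1.1184, -1.6581)
θ=236°: |BD| = 13.2228
θ=236°: circle(B,10.00) ∩ circle(D,6.00): a=9.0314, h=4.2934
θ=236°:   candidates: C₊=(7.3034,3.7339) cross=56.770; C₋=(8.3801,-4.7850) cross=-56.770
θ=236°:   branch + wants cross > 0 → take C=(7.3034,3.7339) (cross=56.770)
θ=236°: ex = (C−B)/|BC| = (0.8422,0.5392); ey = (-0.5392,0.8422)
θ=236°: P = B + -1.09·ex + -0.91·ey = (-1.5457,-3.0122)
θ=249°: B = A + 2.00·(cos249°, sin249°) = (-0.7167, -1.8672)
θ=249°: |BD| = 12.8531
θ=249°: circle(B,10.00) ∩ circle(D,6.00): a=8.9162, h=4.5278
θ=249°:   candidates: C₊=(7.4471,3.9079) cross=58.196; C₋=(8.7627,-5.0517) cross=-58.196
θ=249°:   branch + wants cross > 0 → take C=(7.4471,3.9079) (cross=58.196)
θ=249°: ex = (C−B)/|BC| = (0.8164,0.5775); ey = (-0.5775,0.8164)
θ=249°: P = B + -1.09·ex + -0.91·ey = (-1.0811,-3.2396)

θ=51°: 0.65 0.27
θ=215°: -2.17 -2.46
θ=236°: -1.55 -3.01
θ=249°: -1.08 -3.24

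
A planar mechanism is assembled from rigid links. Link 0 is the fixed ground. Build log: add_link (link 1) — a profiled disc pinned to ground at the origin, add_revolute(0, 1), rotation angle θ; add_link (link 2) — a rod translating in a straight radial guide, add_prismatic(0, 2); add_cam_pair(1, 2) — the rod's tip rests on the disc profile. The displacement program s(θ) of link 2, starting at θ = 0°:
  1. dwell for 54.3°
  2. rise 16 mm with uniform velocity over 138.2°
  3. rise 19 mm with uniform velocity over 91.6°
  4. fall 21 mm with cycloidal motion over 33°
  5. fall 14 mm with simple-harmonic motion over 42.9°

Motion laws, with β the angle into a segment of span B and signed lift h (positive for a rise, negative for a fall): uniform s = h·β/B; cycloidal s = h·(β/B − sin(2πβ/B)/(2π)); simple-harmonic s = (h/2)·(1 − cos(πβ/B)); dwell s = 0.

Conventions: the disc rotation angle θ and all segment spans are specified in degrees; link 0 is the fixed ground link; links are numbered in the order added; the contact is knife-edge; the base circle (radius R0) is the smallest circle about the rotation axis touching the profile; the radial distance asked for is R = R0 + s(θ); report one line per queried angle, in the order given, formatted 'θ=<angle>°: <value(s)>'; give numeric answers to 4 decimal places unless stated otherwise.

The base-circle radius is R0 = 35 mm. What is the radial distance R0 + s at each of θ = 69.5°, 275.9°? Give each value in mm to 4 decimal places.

seg 1 [0°–54.3°] dwell: s stays 0.0000
seg 2 [54.3°–192.5°] uniform, h=16: θ=69.5° here. β=15.2, B=138.2. 16·15.2/138.2 = 1.7598 → s = 1.7598
seg 2 [54.3°–192.5°] uniform, h=16: full span → s += 16 → s = 16.0000
seg 3 [192.5°–284.1°] uniform, h=19: θ=275.9° here. β=83.4, B=91.6. 19·83.4/91.6 = 17.2991 → s = 33.2991
θ=69.5°: R = R0 + s = 35 + 1.7598 = 36.7598
θ=275.9°: R = R0 + s = 35 + 33.2991 = 68.2991

θ=69.5°: 36.7598
θ=275.9°: 68.2991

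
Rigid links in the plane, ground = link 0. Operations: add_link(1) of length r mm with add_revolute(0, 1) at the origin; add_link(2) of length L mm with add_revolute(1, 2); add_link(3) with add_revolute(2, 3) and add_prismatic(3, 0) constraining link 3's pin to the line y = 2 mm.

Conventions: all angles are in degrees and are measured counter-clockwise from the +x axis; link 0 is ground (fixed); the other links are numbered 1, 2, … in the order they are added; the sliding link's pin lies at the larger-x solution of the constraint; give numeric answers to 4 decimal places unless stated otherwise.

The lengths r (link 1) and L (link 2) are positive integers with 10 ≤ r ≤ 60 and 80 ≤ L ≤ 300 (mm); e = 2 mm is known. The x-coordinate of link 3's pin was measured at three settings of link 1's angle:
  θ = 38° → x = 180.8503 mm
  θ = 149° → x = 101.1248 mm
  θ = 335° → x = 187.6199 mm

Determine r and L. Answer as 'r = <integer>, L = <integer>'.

constraint per measurement: (x − r cos θ)² + (r sin θ − e)² = L²
subtracting the θ₁ and θ₂ equations cancels the r² and L² terms:
r = (x₁² − x₂²) / (2[(x₁cos θ₁ + e sin θ₁) − (x₂cos θ₂ + e sin θ₂)]) = 49.0000 → r = 49
L² = (x₁ − r cos θ₁)² + (r sin θ₁ − e)² = 21024.9872 → L = 145.0000 → L = 145
check at θ₃=335°: x = 187.6199 (printed 187.6199) ✓

r = 49, L = 145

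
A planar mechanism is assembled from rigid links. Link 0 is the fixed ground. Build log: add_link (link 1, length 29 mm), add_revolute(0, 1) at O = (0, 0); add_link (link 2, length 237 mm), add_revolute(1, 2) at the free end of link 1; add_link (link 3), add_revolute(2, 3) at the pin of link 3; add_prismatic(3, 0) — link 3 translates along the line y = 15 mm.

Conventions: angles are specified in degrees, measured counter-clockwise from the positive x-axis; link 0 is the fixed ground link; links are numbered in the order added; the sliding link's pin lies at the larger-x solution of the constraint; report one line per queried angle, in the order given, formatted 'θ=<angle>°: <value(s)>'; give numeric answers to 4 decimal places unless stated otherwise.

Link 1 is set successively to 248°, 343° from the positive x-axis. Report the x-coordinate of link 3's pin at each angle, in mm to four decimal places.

geometry: r = 29 mm, L = 237 mm, e = 15 mm
θ=248°: crank pin P = (r cos θ, r sin θ) = (-10.863591, -26.888332)
θ=248°: h = r sin θ − e = -26.888332 − 15 = -41.888332
θ=248°: x = r cos θ + √(L² − h²) = -10.863591 + 233.268874 = 222.405283
θ=343°: crank pin P = (r cos θ, r sin θ) = (27.732838, -8.478779)
θ=343°: h = r sin θ − e = -8.478779 − 15 = -23.478779
θ=343°: x = r cos θ + √(L² − h²) = 27.732838 + 235.834151 = 263.566989

θ=248°: 222.4053
θ=343°: 263.5670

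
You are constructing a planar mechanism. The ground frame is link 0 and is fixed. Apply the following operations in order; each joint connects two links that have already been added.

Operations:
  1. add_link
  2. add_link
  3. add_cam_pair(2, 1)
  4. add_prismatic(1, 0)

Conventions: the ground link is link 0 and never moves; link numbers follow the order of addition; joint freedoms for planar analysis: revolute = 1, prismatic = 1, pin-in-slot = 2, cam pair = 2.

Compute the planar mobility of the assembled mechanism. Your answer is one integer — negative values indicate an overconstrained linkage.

link 0 = ground. State L|J1|J2 = 1|0|0
+link1  2|0|0
+link2  3|0|0
C(2,1) f=2→J2  3|0|1
P(1,0) f=1→J1  3|1|1
M = 3(3−1)−2·1−1 = 6−2−1 = 3

M = 3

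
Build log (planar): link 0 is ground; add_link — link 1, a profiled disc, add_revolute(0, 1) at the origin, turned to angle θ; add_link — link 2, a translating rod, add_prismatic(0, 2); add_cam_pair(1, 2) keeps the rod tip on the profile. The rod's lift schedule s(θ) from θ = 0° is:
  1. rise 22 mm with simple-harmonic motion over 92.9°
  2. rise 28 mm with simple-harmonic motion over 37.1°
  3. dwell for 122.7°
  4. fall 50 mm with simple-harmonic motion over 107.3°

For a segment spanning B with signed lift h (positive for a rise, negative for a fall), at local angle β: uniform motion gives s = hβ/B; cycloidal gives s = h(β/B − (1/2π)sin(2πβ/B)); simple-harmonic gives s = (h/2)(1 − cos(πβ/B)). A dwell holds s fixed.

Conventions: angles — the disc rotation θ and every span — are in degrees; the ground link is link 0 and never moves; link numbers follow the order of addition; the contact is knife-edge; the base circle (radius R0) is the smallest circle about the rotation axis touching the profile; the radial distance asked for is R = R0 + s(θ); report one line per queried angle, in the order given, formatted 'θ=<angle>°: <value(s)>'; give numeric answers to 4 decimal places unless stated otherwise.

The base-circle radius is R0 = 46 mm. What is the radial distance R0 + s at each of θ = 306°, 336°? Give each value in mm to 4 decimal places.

seg 1 [0°–92.9°] simple-harmonic, h=22: full span → s += 22 → s = 22.0000
seg 2 [92.9°–130°] simple-harmonic, h=28: full span → s += 28 → s = 50.0000
seg 3 [130°–252.7°] dwell: s stays 50.0000
seg 4 [252.7°–360°] simple-harmonic, h=-50: θ=306° here. β=53.3, B=107.3. -50/2·(1 − cos(π·0.4967)) = -24.7438 → s = 25.2562
seg 4 [252.7°–360°] simple-harmonic, h=-50: θ=336° here. β=83.3, B=107.3. -50/2·(1 − cos(π·0.7763)) = -44.0777 → s = 5.9223
θ=306°: R = R0 + s = 46 + 25.2562 = 71.2562
θ=336°: R = R0 + s = 46 + 5.9223 = 51.9223

θ=306°: 71.2562
θ=336°: 51.9223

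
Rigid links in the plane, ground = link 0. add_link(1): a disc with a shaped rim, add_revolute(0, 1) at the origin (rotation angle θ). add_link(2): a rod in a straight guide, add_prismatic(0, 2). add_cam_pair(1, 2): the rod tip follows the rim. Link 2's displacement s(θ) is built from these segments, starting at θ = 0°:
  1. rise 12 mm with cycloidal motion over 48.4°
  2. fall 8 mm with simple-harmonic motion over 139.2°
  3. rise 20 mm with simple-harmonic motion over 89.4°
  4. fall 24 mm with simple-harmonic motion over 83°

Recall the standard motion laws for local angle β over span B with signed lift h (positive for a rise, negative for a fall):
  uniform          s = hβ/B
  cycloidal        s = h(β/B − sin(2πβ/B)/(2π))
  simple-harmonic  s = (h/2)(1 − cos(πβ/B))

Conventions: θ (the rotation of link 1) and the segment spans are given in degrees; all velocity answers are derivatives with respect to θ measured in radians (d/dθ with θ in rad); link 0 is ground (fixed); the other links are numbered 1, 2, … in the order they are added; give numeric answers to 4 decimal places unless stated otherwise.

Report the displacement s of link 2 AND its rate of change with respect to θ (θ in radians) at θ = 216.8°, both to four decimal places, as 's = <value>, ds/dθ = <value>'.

segment 1 (0° to 48.4°, cycloidal, h = 12) is passed completely: s = 0.0000 + (12) = 12.0000
segment 2 (48.4° to 187.6°, simple-harmonic, h = -8) is passed completely: s = 12.0000 + (-8) = 4.0000
θ = 216.8° falls in segment 3 (187.6° to 277°, simple-harmonic, h = 20): β = 216.8 − 187.6 = 29.2°, B = 89.4°; Δs = 20/2·(1 − cos(π·0.3266)) = 4.8185; s = 4.0000 + 4.8185 = 8.8185
velocity in seg [187.6°–277°] (simple-harmonic), θ in radians: β = 29.2° = 0.5096 rad, B = 89.4° = 1.5603 rad; ds/dθ = (πh/(2B)) sin(πβ/B) = (π·20/(2·1.5603)) sin(π·0.3266) = 17.220633 mm/rad

s = 8.8185, ds/dθ = 17.2206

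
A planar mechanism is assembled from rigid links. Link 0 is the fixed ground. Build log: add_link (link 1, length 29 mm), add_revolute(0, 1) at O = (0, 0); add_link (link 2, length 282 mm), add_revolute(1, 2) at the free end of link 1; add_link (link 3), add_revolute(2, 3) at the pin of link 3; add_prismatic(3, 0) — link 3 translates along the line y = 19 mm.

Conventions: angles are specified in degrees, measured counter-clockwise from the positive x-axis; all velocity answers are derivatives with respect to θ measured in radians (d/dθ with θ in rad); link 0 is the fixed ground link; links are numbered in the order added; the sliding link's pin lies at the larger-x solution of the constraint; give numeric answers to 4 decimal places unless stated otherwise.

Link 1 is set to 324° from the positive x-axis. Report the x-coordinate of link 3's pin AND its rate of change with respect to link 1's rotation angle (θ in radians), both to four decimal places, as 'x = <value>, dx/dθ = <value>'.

geometry: r = 29 mm, L = 282 mm, e = 19 mm
crank pin P = (r cos θ, r sin θ) = (23.461493, -17.045772)
h = r sin θ − e = -17.045772 − 19 = -36.045772
x = r cos θ + √(L² − h²) = 23.461493 + 279.686793 = 303.148286
dx/dθ = −r sin θ − h·r cos θ/√(L² − h²) (θ in radians; h = -36.045772) = 20.069468

x = 303.1483, dx/dθ = 20.0695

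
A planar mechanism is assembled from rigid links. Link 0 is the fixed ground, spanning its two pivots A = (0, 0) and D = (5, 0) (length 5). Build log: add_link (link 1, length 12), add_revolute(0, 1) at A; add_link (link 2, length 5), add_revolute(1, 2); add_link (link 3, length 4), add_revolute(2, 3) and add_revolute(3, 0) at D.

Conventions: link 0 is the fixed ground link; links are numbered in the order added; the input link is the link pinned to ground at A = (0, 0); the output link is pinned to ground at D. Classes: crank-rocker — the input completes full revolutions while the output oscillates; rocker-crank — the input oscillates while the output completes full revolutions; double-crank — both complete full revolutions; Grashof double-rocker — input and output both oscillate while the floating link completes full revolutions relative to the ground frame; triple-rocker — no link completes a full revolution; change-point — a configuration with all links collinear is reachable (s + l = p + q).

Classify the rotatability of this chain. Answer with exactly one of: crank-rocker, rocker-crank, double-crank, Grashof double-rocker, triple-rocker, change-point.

lengths: ground=5, input=12, coupler=5, output=4
sorted: s=4 (shortest), l=12 (longest), p+q=10
s + l = 16 vs p + q = 10
s + l > p + q → non-Grashof → no link fully rotates → triple-rocker

triple-rocker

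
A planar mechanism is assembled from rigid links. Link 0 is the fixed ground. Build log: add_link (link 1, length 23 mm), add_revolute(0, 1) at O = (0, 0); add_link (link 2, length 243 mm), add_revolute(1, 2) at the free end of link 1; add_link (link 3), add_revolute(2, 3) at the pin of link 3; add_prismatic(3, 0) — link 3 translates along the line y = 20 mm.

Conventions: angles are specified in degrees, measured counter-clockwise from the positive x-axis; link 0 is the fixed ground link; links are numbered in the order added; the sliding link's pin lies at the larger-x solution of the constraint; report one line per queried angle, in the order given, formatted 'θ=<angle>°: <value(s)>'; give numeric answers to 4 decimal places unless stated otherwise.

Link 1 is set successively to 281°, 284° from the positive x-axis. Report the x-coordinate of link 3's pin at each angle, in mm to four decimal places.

geometry: r = 23 mm, L = 243 mm, e = 20 mm
θ=281°: crank pin P = (r cos θ, r sin θ) = (4.388607, -22.577425)
θ=281°: h = r sin θ − e = -22.577425 − 20 = -42.577425
θ=281°: x = r cos θ + √(L² − h²) = 4.388607 + 239.240805 = 243.629412
θ=284°: crank pin P = (r cos θ, r sin θ) = (5.564204, -22.316802)
θ=284°: h = r sin θ − e = -22.316802 − 20 = -42.316802
θ=284°: x = r cos θ + √(L² − h²) = 5.564204 + 239.287042 = 244.851245

θ=281°: 243.6294
θ=284°: 244.8512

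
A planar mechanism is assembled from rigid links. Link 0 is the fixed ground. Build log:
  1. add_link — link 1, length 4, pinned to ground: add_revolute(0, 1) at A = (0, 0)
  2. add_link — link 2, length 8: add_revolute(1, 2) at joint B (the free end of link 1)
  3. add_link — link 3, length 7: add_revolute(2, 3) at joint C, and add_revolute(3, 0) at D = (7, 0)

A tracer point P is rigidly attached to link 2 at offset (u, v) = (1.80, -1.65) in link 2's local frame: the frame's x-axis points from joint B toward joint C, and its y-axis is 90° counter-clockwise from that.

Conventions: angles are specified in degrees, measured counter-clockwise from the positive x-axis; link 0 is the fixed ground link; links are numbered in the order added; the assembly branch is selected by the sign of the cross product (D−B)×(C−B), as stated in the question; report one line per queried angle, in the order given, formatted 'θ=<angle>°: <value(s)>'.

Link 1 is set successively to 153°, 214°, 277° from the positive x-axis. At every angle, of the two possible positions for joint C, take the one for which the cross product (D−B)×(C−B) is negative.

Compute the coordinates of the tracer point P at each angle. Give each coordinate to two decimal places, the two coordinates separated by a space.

A=(0,0), D=(7.00,0)
θ=153°: B = A + 4.00·(cos153°, sin153°) = (-3.5640, 1.8160)
θ=153°: |BD| = 10.7190
θ=153°: circle(B,8.00) ∩ circle(D,7.00): a=6.0592, h=5.2236
θ=153°:   candidates: C₊=(3.2925,5.9376) cross=55.992; C₋=(1.5226,-4.3587) cross=-55.992
θ=153°:   branch - wants cross < 0 → take C=(1.5226,-4.3587) (cross=-55.992)
θ=153°: ex = (C−B)/|BC| = (0.6358,-0.7718); ey = (0.7718,0.6358)
θ=153°: P = B + 1.80·ex + -1.65·ey = (-3.6931,-0.6224)
θ=214°: B = A + 4.00·(cos214°, sin214°) = (-3.3162, -2.2368)
θ=214°: |BD| = 10.5559
θ=214°: circle(B,8.00) ∩ circle(D,7.00): a=5.9884, h=5.3046
θ=214°:   candidates: C₊=(1.4123,4.2163) cross=55.994; C₋=(3.6603,-6.1520) cross=-55.994
θ=214°:   branch - wants cross < 0 → take C=(3.6603,-6.1520) (cross=-55.994)
θ=214°: ex = (C−B)/|BC| = (0.8721,-0.4894); ey = (0.4894,0.8721)
θ=214°: P = B + 1.80·ex + -1.65·ey = (-2.5539,-4.5566)
θ=277°: B = A + 4.00·(cos277°, sin277°) = (0.4875, -3.9702)
θ=277°: |BD| = 7.6273
θ=277°: circle(B,8.00) ∩ circle(D,7.00): a=4.7970, h=6.4023
θ=277°:   candidates: C₊=(1.2508,3.9933) cross=48.832; C₋=(7.9159,-6.9398) cross=-48.832
θ=277°:   branch - wants cross < 0 → take C=(7.9159,-6.9398) (cross=-48.832)
θ=277°: ex = (C−B)/|BC| = (0.9286,-0.3712); ey = (0.3712,0.9286)
θ=277°: P = B + 1.80·ex + -1.65·ey = (1.5464,-6.1705)

θ=153°: -3.69 -0.62
θ=214°: -2.55 -4.56
θ=277°: 1.55 -6.17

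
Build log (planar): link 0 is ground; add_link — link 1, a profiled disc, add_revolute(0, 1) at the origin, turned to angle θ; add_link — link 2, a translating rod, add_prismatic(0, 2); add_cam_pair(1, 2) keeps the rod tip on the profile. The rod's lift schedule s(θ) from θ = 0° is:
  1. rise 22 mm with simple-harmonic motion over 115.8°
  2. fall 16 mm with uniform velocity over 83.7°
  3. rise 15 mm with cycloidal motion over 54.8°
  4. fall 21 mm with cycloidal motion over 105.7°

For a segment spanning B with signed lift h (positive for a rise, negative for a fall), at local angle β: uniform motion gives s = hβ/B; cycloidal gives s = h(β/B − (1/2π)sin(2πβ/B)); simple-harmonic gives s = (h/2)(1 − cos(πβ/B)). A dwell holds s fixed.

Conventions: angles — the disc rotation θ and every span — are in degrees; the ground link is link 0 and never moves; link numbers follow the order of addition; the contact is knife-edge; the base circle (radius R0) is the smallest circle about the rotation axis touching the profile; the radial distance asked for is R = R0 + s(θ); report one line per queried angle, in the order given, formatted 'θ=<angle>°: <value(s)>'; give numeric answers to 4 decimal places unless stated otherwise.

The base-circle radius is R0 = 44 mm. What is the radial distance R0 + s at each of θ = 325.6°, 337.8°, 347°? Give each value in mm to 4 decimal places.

seg 1 [0°–115.8°] simple-harmonic, h=22: full span → s += 22 → s = 22.0000
seg 2 [115.8°–199.5°] uniform, h=-16: full span → s += -16 → s = 6.0000
seg 3 [199.5°–254.3°] cycloidal, h=15: full span → s += 15 → s = 21.0000
seg 4 [254.3°–360°] cycloidal, h=-21: θ=325.6° here. β=71.3, B=105.7. -21·(0.6746 − sin(2π·0.6746)/(2π)) = -17.1392 → s = 3.8608
seg 4 [254.3°–360°] cycloidal, h=-21: θ=337.8° here. β=83.5, B=105.7. -21·(0.7900 − sin(2π·0.7900)/(2π)) = -19.8268 → s = 1.1732
seg 4 [254.3°–360°] cycloidal, h=-21: θ=347° here. β=92.7, B=105.7. -21·(0.8770 − sin(2π·0.8770)/(2π)) = -20.7505 → s = 0.2495
θ=325.6°: R = R0 + s = 44 + 3.8608 = 47.8608
θ=337.8°: R = R0 + s = 44 + 1.1732 = 45.1732
θ=347°: R = R0 + s = 44 + 0.2495 = 44.2495

θ=325.6°: 47.8608
θ=337.8°: 45.1732
θ=347°: 44.2495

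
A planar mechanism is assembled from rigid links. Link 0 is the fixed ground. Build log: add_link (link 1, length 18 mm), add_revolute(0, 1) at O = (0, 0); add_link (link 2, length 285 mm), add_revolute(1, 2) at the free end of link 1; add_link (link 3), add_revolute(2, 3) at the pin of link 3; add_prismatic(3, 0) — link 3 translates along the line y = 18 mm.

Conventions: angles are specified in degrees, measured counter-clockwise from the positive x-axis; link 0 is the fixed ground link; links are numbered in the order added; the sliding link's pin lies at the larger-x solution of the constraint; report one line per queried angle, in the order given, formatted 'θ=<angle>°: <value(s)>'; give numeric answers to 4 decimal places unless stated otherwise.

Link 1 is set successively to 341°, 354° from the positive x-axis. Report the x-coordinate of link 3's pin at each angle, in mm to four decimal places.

geometry: r = 18 mm, L = 285 mm, e = 18 mm
θ=341°: crank pin P = (r cos θ, r sin θ) = (17.019334, -5.860227)
θ=341°: h = r sin θ − e = -5.860227 − 18 = -23.860227
θ=341°: x = r cos θ + √(L² − h²) = 17.019334 + 283.999453 = 301.018788
θ=354°: crank pin P = (r cos θ, r sin θ) = (17.901394, -1.881512)
θ=354°: h = r sin θ − e = -1.881512 − 18 = -19.881512
θ=354°: x = r cos θ + √(L² − h²) = 17.901394 + 284.305690 = 302.207084

θ=341°: 301.0188
θ=354°: 302.2071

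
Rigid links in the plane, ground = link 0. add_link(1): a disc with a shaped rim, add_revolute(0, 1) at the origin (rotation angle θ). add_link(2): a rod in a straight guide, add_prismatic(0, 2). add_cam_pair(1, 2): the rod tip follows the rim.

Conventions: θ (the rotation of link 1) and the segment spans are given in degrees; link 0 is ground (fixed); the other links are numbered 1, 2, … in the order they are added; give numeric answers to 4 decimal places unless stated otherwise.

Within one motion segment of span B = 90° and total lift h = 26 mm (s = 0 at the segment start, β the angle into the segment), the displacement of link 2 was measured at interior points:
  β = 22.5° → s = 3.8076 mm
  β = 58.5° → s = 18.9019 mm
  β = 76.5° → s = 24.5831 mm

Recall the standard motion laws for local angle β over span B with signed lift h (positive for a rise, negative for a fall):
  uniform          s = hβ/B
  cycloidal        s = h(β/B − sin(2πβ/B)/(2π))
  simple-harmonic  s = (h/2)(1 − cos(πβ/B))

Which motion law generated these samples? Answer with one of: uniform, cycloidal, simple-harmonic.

candidates at β/B = r: uniform s = h·r (linear in β); cycloidal s = h·(r − sin(2πr)/(2π)); simple-harmonic s = (h/2)(1 − cos(πr))
β=22.5°: printed 3.8076 | uniform 6.5000, cycloidal 2.3620, simple-harmonic 3.8076
β=58.5°: printed 18.9019 | uniform 16.9000, cycloidal 20.2477, simple-harmonic 18.9019
β=76.5°: printed 24.5831 | uniform 22.1000, cycloidal 25.4477, simple-harmonic 24.5831
only one law matches every sample → simple-harmonic

simple-harmonic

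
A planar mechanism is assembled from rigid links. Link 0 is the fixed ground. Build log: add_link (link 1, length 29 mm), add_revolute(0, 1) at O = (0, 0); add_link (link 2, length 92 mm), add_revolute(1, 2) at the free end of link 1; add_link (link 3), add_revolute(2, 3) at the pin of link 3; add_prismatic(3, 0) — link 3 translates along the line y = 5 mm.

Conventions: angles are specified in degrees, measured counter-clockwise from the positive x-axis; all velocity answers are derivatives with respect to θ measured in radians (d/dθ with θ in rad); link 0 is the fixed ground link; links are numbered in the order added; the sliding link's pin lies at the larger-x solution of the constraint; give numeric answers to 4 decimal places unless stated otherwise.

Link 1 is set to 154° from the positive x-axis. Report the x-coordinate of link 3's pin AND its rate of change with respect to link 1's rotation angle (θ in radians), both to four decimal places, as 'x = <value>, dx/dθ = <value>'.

geometry: r = 29 mm, L = 92 mm, e = 5 mm
crank pin P = (r cos θ, r sin θ) = (-26.065027, 12.712763)
h = r sin θ − e = 12.712763 − 5 = 7.712763
x = r cos θ + √(L² − h²) = -26.065027 + 91.676133 = 65.611105
dx/dθ = −r sin θ − h·r cos θ/√(L² − h²) (θ in radians; h = 7.712763) = -10.519898

x = 65.6111, dx/dθ = -10.5199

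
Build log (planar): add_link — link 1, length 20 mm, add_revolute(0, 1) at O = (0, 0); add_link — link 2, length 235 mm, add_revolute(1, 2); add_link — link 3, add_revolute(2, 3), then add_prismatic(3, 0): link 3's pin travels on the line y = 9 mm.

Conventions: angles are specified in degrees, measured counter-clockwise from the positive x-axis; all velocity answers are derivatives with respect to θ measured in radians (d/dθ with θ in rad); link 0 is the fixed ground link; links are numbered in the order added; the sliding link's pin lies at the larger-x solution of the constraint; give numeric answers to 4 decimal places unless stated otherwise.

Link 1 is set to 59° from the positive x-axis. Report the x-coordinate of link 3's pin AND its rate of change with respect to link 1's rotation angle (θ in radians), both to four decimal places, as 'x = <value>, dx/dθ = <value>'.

geometry: r = 20 mm, L = 235 mm, e = 9 mm
crank pin P = (r cos θ, r sin θ) = (10.300761, 17.143346)
h = r sin θ − e = 17.143346 − 9 = 8.143346
x = r cos θ + √(L² − h²) = 10.300761 + 234.858864 = 245.159625
dx/dθ = −r sin θ − h·r cos θ/√(L² − h²) (θ in radians; h = 8.143346) = -17.500508

x = 245.1596, dx/dθ = -17.5005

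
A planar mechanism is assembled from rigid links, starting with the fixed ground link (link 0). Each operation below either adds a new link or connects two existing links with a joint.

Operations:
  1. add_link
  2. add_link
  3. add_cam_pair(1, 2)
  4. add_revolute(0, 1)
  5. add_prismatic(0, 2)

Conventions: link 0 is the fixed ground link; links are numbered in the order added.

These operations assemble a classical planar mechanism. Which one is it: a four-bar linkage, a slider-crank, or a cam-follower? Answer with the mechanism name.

links: 3 (incl. ground); joints: 1 revolute, 1 prismatic, 1 higher (cam) pair, forming one closed loop
3 links, revolute + prismatic + higher pair in one loop → cam-follower

cam-follower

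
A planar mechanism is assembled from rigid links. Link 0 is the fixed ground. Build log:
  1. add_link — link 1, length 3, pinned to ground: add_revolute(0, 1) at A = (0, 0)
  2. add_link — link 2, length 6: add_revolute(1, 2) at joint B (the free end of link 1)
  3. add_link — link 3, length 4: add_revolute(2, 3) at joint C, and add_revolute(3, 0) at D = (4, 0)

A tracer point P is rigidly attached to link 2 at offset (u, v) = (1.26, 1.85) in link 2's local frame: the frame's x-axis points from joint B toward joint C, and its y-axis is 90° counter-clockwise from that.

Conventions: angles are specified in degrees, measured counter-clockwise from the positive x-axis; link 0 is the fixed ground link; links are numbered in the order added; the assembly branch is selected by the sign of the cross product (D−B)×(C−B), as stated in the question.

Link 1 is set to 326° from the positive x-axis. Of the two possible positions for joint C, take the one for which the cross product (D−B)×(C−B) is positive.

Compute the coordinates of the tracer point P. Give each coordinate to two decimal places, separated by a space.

A=(0,0), D=(4.00,0)
B = A + 3.00·(cos326°, sin326°) = (2.4871, -1.6776)
|BD| = 2.2590
circle(B,6.00) ∩ circle(D,4.00): a=5.5562, h=2.2646
  candidates: C₊=(4.5265,3.9652) cross=5.116; C₋=(7.8899,0.9320) cross=-5.116
  branch + wants cross > 0 → take C=(4.5265,3.9652) (cross=5.116)
ex = (C−B)/|BC| = (0.3399,0.9405); ey = (-0.9405,0.3399)
P = B + 1.26·ex + 1.85·ey = (1.1755,0.1362)

1.18 0.14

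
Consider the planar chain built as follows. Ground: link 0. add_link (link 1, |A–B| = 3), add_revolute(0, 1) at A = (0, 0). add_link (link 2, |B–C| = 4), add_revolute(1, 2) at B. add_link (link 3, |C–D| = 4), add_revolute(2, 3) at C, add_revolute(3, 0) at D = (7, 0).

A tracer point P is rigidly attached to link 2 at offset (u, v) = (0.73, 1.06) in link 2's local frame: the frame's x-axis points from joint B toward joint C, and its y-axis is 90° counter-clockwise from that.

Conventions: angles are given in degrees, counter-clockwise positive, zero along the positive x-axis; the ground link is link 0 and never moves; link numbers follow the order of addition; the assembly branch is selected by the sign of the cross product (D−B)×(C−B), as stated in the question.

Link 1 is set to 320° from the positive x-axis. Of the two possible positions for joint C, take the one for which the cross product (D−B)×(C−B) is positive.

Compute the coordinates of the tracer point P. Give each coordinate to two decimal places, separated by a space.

A=(0,0), D=(7.00,0)
B = A + 3.00·(cos320°, sin320°) = (2.2981, -1.9284)
|BD| = 5.0819
circle(B,4.00) ∩ circle(D,4.00): a=2.5410, h=3.0893
  candidates: C₊=(3.4768,1.8940) cross=15.699; C₋=(5.8213,-3.8224) cross=-15.699
  branch + wants cross > 0 → take C=(3.4768,1.8940) (cross=15.699)
ex = (C−B)/|BC| = (0.2947,0.9556); ey = (-0.9556,0.2947)
P = B + 0.73·ex + 1.06·ey = (1.5003,-0.9184)

1.50 -0.92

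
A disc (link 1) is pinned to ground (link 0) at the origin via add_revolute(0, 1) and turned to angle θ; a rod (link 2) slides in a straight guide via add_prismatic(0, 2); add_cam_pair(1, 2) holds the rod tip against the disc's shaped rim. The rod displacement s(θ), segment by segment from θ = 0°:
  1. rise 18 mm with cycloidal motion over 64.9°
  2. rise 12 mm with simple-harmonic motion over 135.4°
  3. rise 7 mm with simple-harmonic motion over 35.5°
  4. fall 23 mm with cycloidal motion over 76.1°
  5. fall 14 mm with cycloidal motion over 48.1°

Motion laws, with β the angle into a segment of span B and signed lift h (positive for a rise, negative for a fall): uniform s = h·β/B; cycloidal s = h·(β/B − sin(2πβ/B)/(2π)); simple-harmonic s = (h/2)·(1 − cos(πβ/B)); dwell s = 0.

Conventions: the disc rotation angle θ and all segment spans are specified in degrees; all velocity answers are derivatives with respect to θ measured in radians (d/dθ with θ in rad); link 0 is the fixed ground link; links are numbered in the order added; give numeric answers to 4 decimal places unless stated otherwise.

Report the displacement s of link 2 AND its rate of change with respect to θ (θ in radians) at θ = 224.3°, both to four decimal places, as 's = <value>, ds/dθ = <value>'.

segment 1 (0° to 64.9°, cycloidal, h = 18) is passed completely: s = 0.0000 + (18) = 18.0000
segment 2 (64.9° to 200.3°, simple-harmonic, h = 12) is passed completely: s = 18.0000 + (12) = 30.0000
θ = 224.3° falls in segment 3 (200.3° to 235.8°, simple-harmonic, h = 7): β = 224.3 − 200.3 = 24°, B = 35.5°; Δs = 7/2·(1 − cos(π·0.6761)) = 5.3386; s = 30.0000 + 5.3386 = 35.3386
velocity in seg [200.3°–235.8°] (simple-harmonic), θ in radians: β = 24° = 0.4189 rad, B = 35.5° = 0.6196 rad; ds/dθ = (πh/(2B)) sin(πβ/B) = (π·7/(2·0.6196)) sin(π·0.6761) = 15.100506 mm/rad

s = 35.3386, ds/dθ = 15.1005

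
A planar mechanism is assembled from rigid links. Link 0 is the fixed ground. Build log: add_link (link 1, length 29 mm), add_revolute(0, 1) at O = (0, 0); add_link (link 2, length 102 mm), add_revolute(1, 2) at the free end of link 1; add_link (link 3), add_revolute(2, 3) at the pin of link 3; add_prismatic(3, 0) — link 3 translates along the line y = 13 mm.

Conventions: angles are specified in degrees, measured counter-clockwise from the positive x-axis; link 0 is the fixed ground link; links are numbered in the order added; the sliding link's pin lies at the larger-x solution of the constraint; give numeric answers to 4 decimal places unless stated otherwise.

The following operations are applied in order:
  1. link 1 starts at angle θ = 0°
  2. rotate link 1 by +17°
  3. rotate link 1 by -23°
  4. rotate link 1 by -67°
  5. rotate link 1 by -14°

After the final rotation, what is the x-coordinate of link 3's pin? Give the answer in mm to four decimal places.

geometry: r = 29 mm, L = 102 mm, e = 13 mm; θ starts at 0°
rotate link 1 by +17°: θ ← 0° +17° = 17°
rotate link 1 by -23°: θ ← 17° -23° = -6°
rotate link 1 by -67°: θ ← -6° -67° = -73°
rotate link 1 by -14°: θ ← -73° -14° = -87°
crank pin P = (r cos θ, r sin θ) = (1.517743, -28.960257)
h = r sin θ − e = -28.960257 − 13 = -41.960257
x = r cos θ + √(L² − h²) = 1.517743 + 92.969548 = 94.487291

94.4873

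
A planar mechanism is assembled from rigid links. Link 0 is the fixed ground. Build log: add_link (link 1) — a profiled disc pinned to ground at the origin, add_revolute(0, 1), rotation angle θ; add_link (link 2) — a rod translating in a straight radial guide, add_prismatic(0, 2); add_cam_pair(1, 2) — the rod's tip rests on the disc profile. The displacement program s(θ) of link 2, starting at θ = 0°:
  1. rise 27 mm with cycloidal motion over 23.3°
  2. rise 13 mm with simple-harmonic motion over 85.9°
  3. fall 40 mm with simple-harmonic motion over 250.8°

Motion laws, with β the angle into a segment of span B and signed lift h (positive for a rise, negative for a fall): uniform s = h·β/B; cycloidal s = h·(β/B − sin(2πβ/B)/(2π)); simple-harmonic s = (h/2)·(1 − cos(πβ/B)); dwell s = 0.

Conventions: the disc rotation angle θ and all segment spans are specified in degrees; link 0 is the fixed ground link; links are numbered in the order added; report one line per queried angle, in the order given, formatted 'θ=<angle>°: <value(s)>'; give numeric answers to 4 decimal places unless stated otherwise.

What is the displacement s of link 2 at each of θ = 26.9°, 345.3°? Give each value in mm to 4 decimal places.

seg 1 [0°–23.3°] cycloidal, h=27: full span → s += 27 → s = 27.0000
seg 2 [23.3°–109.2°] simple-harmonic, h=13: θ=26.9° here. β=3.6, B=85.9. 13/2·(1 − cos(π·0.0419)) = 0.0563 → s = 27.0563
seg 2 [23.3°–109.2°] simple-harmonic, h=13: full span → s += 13 → s = 40.0000
seg 3 [109.2°–360°] simple-harmonic, h=-40: θ=345.3° here. β=236.1, B=250.8. -40/2·(1 − cos(π·0.9414)) = -39.6619 → s = 0.3381

θ=26.9°: 27.0563
θ=345.3°: 0.3381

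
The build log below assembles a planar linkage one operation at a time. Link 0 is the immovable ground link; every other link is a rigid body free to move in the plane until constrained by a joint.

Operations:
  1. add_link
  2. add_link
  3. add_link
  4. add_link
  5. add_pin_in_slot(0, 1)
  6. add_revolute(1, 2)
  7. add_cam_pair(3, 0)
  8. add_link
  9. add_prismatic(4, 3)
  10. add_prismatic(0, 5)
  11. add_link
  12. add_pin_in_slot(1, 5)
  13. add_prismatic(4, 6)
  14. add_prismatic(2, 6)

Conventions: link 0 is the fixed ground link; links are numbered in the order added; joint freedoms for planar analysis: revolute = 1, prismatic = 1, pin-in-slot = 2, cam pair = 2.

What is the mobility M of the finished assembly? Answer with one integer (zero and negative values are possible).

link 0 = ground. State L|J1|J2 = 1|0|0
+link1  2|0|0
+link2  3|0|0
+link3  4|0|0
+link4  5|0|0
PS(0,1) f=2→J2  5|0|1
R(1,2) f=1→J1  5|1|1
C(3,0) f=2→J2  5|1|2
+link5  6|1|2
P(4,3) f=1→J1  6|2|2
P(0,5) f=1→J1  6|3|2
+link6  7|3|2
PS(1,5) f=2→J2  7|3|3
P(4,6) f=1→J1  7|4|3
P(2,6) f=1→J1  7|5|3
M = 3(7−1)−2·5−3 = 18−10−3 = 5

M = 5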